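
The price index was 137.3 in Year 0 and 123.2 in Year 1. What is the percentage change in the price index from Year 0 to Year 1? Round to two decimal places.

-10.27%

Change = (123.2 − 137.3) / 137.3 × 100
       = -14.1 / 137.3 × 100 = -10.2695%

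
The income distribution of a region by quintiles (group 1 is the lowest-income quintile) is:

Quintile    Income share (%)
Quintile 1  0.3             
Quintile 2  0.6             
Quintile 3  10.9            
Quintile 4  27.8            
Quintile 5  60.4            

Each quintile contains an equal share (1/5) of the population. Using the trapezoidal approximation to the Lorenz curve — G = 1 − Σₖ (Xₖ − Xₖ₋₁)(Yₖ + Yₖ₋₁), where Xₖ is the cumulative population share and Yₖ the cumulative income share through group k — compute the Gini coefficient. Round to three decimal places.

Cumulative income shares Yₖ: 0.0030, 0.0090, 0.1180, 0.3960, 1.0000
Σ (Xₖ−Xₖ₋₁)(Yₖ+Yₖ₋₁) = (1/5)(0.0030+0.0000) + (1/5)(0.0090+0.0030) + (1/5)(0.1180+0.0090) + (1/5)(0.3960+0.1180) + (1/5)(1.0000+0.3960)
  = 0.0006 + 0.0024 + 0.0254 + 0.1028 + 0.2792 = 0.4104
G = 1 − 0.4104 = 0.5896

0.590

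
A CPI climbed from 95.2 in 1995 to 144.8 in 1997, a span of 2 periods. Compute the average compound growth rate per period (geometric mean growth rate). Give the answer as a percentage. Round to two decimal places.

23.33%

Growth factor = (144.8/95.2)^(1/2) = (1.521008)^(1/2) = 1.233292
Growth rate = 1.233292 − 1 = 0.233292 = 23.3292%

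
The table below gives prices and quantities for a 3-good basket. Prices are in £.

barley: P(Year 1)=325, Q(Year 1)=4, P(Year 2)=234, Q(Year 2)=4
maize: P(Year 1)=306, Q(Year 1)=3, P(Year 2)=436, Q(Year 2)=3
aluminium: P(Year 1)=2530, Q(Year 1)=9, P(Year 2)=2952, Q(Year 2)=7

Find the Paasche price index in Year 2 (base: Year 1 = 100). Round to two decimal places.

114.95

Paasche price index uses current-period quantities as weights.
ΣP(Year 2)·Q(Year 2) = 234×4 + 436×3 + 2952×7 = 936 + 1308 + 20664 = 22908
ΣP(Year 1)·Q(Year 2) = 325×4 + 306×3 + 2530×7 = 1300 + 918 + 17710 = 19928
Index = 22908 / 19928 × 100 = 114.9538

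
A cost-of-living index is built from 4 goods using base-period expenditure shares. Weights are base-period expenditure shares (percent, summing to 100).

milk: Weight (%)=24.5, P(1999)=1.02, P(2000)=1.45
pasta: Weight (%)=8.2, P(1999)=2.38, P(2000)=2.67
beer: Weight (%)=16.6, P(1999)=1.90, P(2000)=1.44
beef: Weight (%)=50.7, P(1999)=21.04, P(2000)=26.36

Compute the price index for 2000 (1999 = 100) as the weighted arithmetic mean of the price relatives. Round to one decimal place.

milk: 24.5 × (1.45/1.02) = 24.5 × 1.421569 = 34.8284
pasta: 8.2 × (2.67/2.38) = 8.2 × 1.121849 = 9.1992
beer: 16.6 × (1.44/1.90) = 16.6 × 0.757895 = 12.5811
beef: 50.7 × (26.36/21.04) = 50.7 × 1.252852 = 63.5196
Index = Σ wᵢ·(p₁ᵢ/p₀ᵢ) = 34.8284 + 9.1992 + 12.5811 + 63.5196 = 120.1282

120.1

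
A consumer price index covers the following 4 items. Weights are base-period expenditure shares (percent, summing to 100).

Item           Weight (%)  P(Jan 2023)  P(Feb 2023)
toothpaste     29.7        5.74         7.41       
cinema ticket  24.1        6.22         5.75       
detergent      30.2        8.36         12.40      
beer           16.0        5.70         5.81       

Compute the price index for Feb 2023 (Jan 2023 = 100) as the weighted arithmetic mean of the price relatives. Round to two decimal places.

toothpaste: 29.7 × (7.41/5.74) = 29.7 × 1.290941 = 38.3409
cinema ticket: 24.1 × (5.75/6.22) = 24.1 × 0.924437 = 22.2789
detergent: 30.2 × (12.40/8.36) = 30.2 × 1.483254 = 44.7943
beer: 16.0 × (5.81/5.70) = 16.0 × 1.019298 = 16.3088
Index = Σ wᵢ·(p₁ᵢ/p₀ᵢ) = 38.3409 + 22.2789 + 44.7943 + 16.3088 = 121.7229

121.72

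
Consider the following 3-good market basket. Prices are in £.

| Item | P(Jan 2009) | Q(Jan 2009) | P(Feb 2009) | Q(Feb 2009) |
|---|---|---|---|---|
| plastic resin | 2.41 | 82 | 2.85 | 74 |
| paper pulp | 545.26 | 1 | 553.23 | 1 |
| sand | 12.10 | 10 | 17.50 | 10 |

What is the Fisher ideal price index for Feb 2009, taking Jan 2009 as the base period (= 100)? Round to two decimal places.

111.27

Laspeyres component (base-period weights):
ΣP(Feb 2009)Q(Jan 2009) = 2.85×82 + 553.23×1 + 17.50×10 = 233.7 + 553.23 + 175 = 961.93
ΣP(Jan 2009)Q(Jan 2009) = 2.41×82 + 545.26×1 + 12.10×10 = 197.62 + 545.26 + 121 = 863.88
L = 961.93 / 863.88 × 100 = 111.3500
Paasche component (current-period weights):
ΣP(Feb 2009)Q(Feb 2009) = 2.85×74 + 553.23×1 + 17.50×10 = 210.9 + 553.23 + 175 = 939.13
ΣP(Jan 2009)Q(Feb 2009) = 2.41×74 + 545.26×1 + 12.10×10 = 178.34 + 545.26 + 121 = 844.6
P = 939.13 / 844.6 × 100 = 111.1923
Fisher = √(L × P) = √(111.3500 × 111.1923) = 111.2711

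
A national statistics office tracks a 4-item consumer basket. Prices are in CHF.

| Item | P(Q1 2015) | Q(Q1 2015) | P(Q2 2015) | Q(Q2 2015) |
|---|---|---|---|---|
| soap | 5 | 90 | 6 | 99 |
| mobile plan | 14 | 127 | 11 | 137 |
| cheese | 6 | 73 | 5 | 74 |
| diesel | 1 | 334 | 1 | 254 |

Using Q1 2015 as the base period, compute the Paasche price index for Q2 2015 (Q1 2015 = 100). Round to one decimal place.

Paasche price index uses current-period quantities as weights.
ΣP(Q2 2015)·Q(Q2 2015) = 6×99 + 11×137 + 5×74 + 1×254 = 594 + 1507 + 370 + 254 = 2725
ΣP(Q1 2015)·Q(Q2 2015) = 5×99 + 14×137 + 6×74 + 1×254 = 495 + 1918 + 444 + 254 = 3111
Index = 2725 / 3111 × 100 = 87.5924

87.6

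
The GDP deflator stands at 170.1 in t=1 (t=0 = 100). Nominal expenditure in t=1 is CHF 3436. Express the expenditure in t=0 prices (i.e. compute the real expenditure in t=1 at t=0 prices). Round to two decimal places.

2019.99

Real = Nominal ÷ (Index/100) = 3436 ÷ (170.1/100)
     = 3436 ÷ 1.701 = 2019.9882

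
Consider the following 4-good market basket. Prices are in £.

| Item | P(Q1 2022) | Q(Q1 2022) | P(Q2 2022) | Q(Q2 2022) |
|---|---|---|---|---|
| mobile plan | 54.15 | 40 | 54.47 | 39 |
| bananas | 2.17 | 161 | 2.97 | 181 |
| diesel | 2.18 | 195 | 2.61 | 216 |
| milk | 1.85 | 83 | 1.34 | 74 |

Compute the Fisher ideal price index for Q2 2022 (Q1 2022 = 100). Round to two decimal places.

106.37

Laspeyres component (base-period weights):
ΣP(Q2 2022)Q(Q1 2022) = 54.47×40 + 2.97×161 + 2.61×195 + 1.34×83 = 2178.8 + 478.17 + 508.95 + 111.22 = 3277.14
ΣP(Q1 2022)Q(Q1 2022) = 54.15×40 + 2.17×161 + 2.18×195 + 1.85×83 = 2166 + 349.37 + 425.1 + 153.55 = 3094.02
L = 3277.14 / 3094.02 × 100 = 105.9185
Paasche component (current-period weights):
ΣP(Q2 2022)Q(Q2 2022) = 54.47×39 + 2.97×181 + 2.61×216 + 1.34×74 = 2124.33 + 537.57 + 563.76 + 99.16 = 3324.82
ΣP(Q1 2022)Q(Q2 2022) = 54.15×39 + 2.17×181 + 2.18×216 + 1.85×74 = 2111.85 + 392.77 + 470.88 + 136.9 = 3112.4
P = 3324.82 / 3112.4 × 100 = 106.8250
Fisher = √(L × P) = √(105.9185 × 106.8250) = 106.3708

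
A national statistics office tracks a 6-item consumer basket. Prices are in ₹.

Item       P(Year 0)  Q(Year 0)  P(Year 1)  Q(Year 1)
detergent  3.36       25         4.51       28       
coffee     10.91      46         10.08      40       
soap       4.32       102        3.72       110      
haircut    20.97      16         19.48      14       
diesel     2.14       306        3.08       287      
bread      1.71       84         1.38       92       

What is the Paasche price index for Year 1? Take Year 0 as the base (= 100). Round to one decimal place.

Paasche price index uses current-period quantities as weights.
ΣP(Year 1)·Q(Year 1) = 4.51×28 + 10.08×40 + 3.72×110 + 19.48×14 + 3.08×287 + 1.38×92 = 126.28 + 403.2 + 409.2 + 272.72 + 883.96 + 126.96 = 2222.32
ΣP(Year 0)·Q(Year 1) = 3.36×28 + 10.91×40 + 4.32×110 + 20.97×14 + 2.14×287 + 1.71×92 = 94.08 + 436.4 + 475.2 + 293.58 + 614.18 + 157.32 = 2070.76
Index = 2222.32 / 2070.76 × 100 = 107.3191

107.3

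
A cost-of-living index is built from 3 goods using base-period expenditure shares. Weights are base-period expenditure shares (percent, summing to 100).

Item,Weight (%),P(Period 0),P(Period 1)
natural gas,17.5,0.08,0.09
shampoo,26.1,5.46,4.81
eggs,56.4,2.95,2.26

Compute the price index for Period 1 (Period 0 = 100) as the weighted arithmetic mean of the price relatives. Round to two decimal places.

natural gas: 17.5 × (0.09/0.08) = 17.5 × 1.125000 = 19.6875
shampoo: 26.1 × (4.81/5.46) = 26.1 × 0.880952 = 22.9929
eggs: 56.4 × (2.26/2.95) = 56.4 × 0.766102 = 43.2081
Index = Σ wᵢ·(p₁ᵢ/p₀ᵢ) = 19.6875 + 22.9929 + 43.2081 = 85.8885

85.89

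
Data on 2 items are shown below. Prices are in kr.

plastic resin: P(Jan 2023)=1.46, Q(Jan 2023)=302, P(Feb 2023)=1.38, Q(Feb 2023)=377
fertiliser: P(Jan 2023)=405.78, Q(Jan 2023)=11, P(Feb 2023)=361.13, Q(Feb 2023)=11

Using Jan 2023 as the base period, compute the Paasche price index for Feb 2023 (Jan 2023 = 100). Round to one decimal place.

Paasche price index uses current-period quantities as weights.
ΣP(Feb 2023)·Q(Feb 2023) = 1.38×377 + 361.13×11 = 520.26 + 3972.43 = 4492.69
ΣP(Jan 2023)·Q(Feb 2023) = 1.46×377 + 405.78×11 = 550.42 + 4463.58 = 5014
Index = 4492.69 / 5014 × 100 = 89.6029

89.6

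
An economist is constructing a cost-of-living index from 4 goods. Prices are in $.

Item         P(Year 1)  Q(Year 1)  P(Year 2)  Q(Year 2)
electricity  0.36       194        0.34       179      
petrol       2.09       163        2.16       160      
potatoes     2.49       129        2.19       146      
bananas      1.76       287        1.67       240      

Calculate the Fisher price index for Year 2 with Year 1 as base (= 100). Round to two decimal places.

95.26

Laspeyres component (base-period weights):
ΣP(Year 2)Q(Year 1) = 0.34×194 + 2.16×163 + 2.19×129 + 1.67×287 = 65.96 + 352.08 + 282.51 + 479.29 = 1179.84
ΣP(Year 1)Q(Year 1) = 0.36×194 + 2.09×163 + 2.49×129 + 1.76×287 = 69.84 + 340.67 + 321.21 + 505.12 = 1236.84
L = 1179.84 / 1236.84 × 100 = 95.3915
Paasche component (current-period weights):
ΣP(Year 2)Q(Year 2) = 0.34×179 + 2.16×160 + 2.19×146 + 1.67×240 = 60.86 + 345.6 + 319.74 + 400.8 = 1127
ΣP(Year 1)Q(Year 2) = 0.36×179 + 2.09×160 + 2.49×146 + 1.76×240 = 64.44 + 334.4 + 363.54 + 422.4 = 1184.78
P = 1127 / 1184.78 × 100 = 95.1231
Fisher = √(L × P) = √(95.3915 × 95.1231) = 95.2572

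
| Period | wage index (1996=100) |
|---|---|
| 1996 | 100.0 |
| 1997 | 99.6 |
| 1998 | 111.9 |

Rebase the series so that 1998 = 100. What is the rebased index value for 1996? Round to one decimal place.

Rebased(1996) = 100.0 / 111.9 × 100 = 89.3655

89.4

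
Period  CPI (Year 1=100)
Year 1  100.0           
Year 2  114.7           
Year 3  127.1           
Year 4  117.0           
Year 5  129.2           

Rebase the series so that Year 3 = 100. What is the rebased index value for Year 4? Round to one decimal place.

Rebased(Year 4) = 117.0 / 127.1 × 100 = 92.0535

92.1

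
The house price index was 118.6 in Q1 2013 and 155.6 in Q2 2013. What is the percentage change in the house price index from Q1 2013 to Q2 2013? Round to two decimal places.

31.20%

Change = (155.6 − 118.6) / 118.6 × 100
       = 37.0 / 118.6 × 100 = 31.1973%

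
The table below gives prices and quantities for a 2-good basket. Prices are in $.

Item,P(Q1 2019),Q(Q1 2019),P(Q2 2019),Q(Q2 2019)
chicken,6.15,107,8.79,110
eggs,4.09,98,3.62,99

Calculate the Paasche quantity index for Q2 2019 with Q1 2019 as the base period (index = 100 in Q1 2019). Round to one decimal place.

Paasche quantity index uses current-period prices as weights.
ΣP(Q2 2019)·Q(Q2 2019) = 8.79×110 + 3.62×99 = 966.9 + 358.38 = 1325.28
ΣP(Q2 2019)·Q(Q1 2019) = 8.79×107 + 3.62×98 = 940.53 + 354.76 = 1295.29
Index = 1325.28 / 1295.29 × 100 = 102.3153

102.3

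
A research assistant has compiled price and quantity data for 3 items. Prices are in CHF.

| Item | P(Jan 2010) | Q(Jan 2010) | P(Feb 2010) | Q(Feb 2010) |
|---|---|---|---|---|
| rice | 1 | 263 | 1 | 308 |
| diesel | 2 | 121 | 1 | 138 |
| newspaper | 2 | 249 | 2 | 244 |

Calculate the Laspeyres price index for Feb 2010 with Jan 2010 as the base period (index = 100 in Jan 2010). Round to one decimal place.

Laspeyres price index uses base-period quantities as weights.
ΣP(Feb 2010)·Q(Jan 2010) = 1×263 + 1×121 + 2×249 = 263 + 121 + 498 = 882
ΣP(Jan 2010)·Q(Jan 2010) = 1×263 + 2×121 + 2×249 = 263 + 242 + 498 = 1003
Index = 882 / 1003 × 100 = 87.9362

87.9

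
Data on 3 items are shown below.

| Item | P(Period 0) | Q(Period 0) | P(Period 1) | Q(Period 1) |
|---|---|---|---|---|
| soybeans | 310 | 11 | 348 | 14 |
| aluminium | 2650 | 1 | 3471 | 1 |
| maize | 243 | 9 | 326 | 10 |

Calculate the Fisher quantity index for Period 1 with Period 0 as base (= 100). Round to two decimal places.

Laspeyres component (base-period weights):
ΣP(Period 0)Q(Period 1) = 310×14 + 2650×1 + 243×10 = 4340 + 2650 + 2430 = 9420
ΣP(Period 0)Q(Period 0) = 310×11 + 2650×1 + 243×9 = 3410 + 2650 + 2187 = 8247
L = 9420 / 8247 × 100 = 114.2234
Paasche component (current-period weights):
ΣP(Period 1)Q(Period 1) = 348×14 + 3471×1 + 326×10 = 4872 + 3471 + 3260 = 11603
ΣP(Period 1)Q(Period 0) = 348×11 + 3471×1 + 326×9 = 3828 + 3471 + 2934 = 10233
P = 11603 / 10233 × 100 = 113.3881
Fisher = √(L × P) = √(114.2234 × 113.3881) = 113.8049

113.80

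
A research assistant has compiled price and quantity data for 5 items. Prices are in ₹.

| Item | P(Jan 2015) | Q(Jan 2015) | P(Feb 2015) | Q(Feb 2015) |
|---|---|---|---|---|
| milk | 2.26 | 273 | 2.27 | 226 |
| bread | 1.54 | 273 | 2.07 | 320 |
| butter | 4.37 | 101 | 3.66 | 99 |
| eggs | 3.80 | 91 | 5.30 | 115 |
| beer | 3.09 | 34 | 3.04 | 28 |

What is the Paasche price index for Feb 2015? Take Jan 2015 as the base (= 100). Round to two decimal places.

Paasche price index uses current-period quantities as weights.
ΣP(Feb 2015)·Q(Feb 2015) = 2.27×226 + 2.07×320 + 3.66×99 + 5.30×115 + 3.04×28 = 513.02 + 662.4 + 362.34 + 609.5 + 85.12 = 2232.38
ΣP(Jan 2015)·Q(Feb 2015) = 2.26×226 + 1.54×320 + 4.37×99 + 3.80×115 + 3.09×28 = 510.76 + 492.8 + 432.63 + 437 + 86.52 = 1959.71
Index = 2232.38 / 1959.71 × 100 = 113.9138

113.91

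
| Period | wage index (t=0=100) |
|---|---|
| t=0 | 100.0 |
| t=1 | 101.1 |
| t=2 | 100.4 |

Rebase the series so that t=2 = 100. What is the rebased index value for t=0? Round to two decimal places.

99.60

Rebased(t=0) = 100.0 / 100.4 × 100 = 99.6016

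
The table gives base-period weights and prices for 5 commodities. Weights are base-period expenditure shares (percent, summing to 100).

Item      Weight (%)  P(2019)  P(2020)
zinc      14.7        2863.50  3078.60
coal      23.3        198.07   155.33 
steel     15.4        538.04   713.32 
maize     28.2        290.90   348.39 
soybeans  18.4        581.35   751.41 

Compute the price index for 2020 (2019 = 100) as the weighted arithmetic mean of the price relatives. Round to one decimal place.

112.0

zinc: 14.7 × (3078.60/2863.50) = 14.7 × 1.075118 = 15.8042
coal: 23.3 × (155.33/198.07) = 23.3 × 0.784218 = 18.2723
steel: 15.4 × (713.32/538.04) = 15.4 × 1.325775 = 20.4169
maize: 28.2 × (348.39/290.90) = 28.2 × 1.197628 = 33.7731
soybeans: 18.4 × (751.41/581.35) = 18.4 × 1.292526 = 23.7825
Index = Σ wᵢ·(p₁ᵢ/p₀ᵢ) = 15.8042 + 18.2723 + 20.4169 + 33.7731 + 23.7825 = 112.0490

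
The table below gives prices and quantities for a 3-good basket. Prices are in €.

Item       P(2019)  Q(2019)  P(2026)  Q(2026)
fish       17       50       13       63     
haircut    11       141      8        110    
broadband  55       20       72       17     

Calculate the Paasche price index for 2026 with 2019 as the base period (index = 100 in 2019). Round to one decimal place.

Paasche price index uses current-period quantities as weights.
ΣP(2026)·Q(2026) = 13×63 + 8×110 + 72×17 = 819 + 880 + 1224 = 2923
ΣP(2019)·Q(2026) = 17×63 + 11×110 + 55×17 = 1071 + 1210 + 935 = 3216
Index = 2923 / 3216 × 100 = 90.8893

90.9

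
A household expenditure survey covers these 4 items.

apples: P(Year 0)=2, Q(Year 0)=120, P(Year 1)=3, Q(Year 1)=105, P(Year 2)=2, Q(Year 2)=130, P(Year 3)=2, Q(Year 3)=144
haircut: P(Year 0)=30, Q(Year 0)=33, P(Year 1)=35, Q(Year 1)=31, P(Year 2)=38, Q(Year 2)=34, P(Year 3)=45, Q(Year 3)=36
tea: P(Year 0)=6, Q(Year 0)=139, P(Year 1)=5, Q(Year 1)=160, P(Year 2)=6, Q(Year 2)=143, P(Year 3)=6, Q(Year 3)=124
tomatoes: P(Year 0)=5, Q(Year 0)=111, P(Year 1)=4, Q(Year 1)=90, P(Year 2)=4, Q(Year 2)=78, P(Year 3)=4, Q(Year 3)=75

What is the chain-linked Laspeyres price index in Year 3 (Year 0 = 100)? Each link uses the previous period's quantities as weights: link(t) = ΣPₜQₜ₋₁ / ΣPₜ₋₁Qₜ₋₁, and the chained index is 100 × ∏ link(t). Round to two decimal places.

Link Year 0→Year 1:
ΣP(Year 1)Q(Year 0) = 3×120 + 35×33 + 5×139 + 4×111 = 360 + 1155 + 695 + 444 = 2654
ΣP(Year 0)Q(Year 0) = 2×120 + 30×33 + 6×139 + 5×111 = 240 + 990 + 834 + 555 = 2619
link = 2654/2619 = 1.013364
Link Year 1→Year 2:
ΣP(Year 2)Q(Year 1) = 2×105 + 38×31 + 6×160 + 4×90 = 210 + 1178 + 960 + 360 = 2708
ΣP(Year 1)Q(Year 1) = 3×105 + 35×31 + 5×160 + 4×90 = 315 + 1085 + 800 + 360 = 2560
link = 2708/2560 = 1.057813
Link Year 2→Year 3:
ΣP(Year 3)Q(Year 2) = 2×130 + 45×34 + 6×143 + 4×78 = 260 + 1530 + 858 + 312 = 2960
ΣP(Year 2)Q(Year 2) = 2×130 + 38×34 + 6×143 + 4×78 = 260 + 1292 + 858 + 312 = 2722
link = 2960/2722 = 1.087436
Chained index = 100 × 1.013364 × 1.057813 × 1.087436 = 116.5676

116.57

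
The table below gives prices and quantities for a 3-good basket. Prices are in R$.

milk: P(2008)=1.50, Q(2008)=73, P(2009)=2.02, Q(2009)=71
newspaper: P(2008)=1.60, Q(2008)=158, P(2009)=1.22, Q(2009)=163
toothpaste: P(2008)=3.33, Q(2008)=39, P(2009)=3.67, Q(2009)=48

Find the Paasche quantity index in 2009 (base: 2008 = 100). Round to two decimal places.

107.26

Paasche quantity index uses current-period prices as weights.
ΣP(2009)·Q(2009) = 2.02×71 + 1.22×163 + 3.67×48 = 143.42 + 198.86 + 176.16 = 518.44
ΣP(2009)·Q(2008) = 2.02×73 + 1.22×158 + 3.67×39 = 147.46 + 192.76 + 143.13 = 483.35
Index = 518.44 / 483.35 × 100 = 107.2597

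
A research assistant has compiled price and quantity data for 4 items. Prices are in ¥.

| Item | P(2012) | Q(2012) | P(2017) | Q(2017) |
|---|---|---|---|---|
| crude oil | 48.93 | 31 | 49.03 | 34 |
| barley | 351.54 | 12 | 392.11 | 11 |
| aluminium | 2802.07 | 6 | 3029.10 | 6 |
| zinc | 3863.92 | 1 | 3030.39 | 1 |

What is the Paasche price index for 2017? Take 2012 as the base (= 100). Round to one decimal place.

103.7

Paasche price index uses current-period quantities as weights.
ΣP(2017)·Q(2017) = 49.03×34 + 392.11×11 + 3029.10×6 + 3030.39×1 = 1667.02 + 4313.21 + 18174.6 + 3030.39 = 27185.22
ΣP(2012)·Q(2017) = 48.93×34 + 351.54×11 + 2802.07×6 + 3863.92×1 = 1663.62 + 3866.94 + 16812.42 + 3863.92 = 26206.9
Index = 27185.22 / 26206.9 × 100 = 103.7331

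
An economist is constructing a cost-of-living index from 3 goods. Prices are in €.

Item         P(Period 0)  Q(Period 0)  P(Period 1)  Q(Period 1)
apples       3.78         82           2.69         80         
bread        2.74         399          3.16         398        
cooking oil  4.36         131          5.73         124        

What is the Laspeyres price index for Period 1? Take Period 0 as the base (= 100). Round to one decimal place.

Laspeyres price index uses base-period quantities as weights.
ΣP(Period 1)·Q(Period 0) = 2.69×82 + 3.16×399 + 5.73×131 = 220.58 + 1260.84 + 750.63 = 2232.05
ΣP(Period 0)·Q(Period 0) = 3.78×82 + 2.74×399 + 4.36×131 = 309.96 + 1093.26 + 571.16 = 1974.38
Index = 2232.05 / 1974.38 × 100 = 113.0507

113.1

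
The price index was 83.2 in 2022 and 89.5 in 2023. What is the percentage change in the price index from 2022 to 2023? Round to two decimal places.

7.57%

Change = (89.5 − 83.2) / 83.2 × 100
       = 6.3 / 83.2 × 100 = 7.5721%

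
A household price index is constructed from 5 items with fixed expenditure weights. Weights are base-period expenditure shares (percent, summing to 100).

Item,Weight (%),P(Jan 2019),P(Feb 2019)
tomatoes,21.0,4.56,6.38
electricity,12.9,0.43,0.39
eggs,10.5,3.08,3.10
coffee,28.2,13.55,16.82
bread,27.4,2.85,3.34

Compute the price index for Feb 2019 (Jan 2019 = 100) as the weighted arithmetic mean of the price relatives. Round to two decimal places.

tomatoes: 21.0 × (6.38/4.56) = 21.0 × 1.399123 = 29.3816
electricity: 12.9 × (0.39/0.43) = 12.9 × 0.906977 = 11.7000
eggs: 10.5 × (3.10/3.08) = 10.5 × 1.006494 = 10.5682
coffee: 28.2 × (16.82/13.55) = 28.2 × 1.241328 = 35.0055
bread: 27.4 × (3.34/2.85) = 27.4 × 1.171930 = 32.1109
Index = Σ wᵢ·(p₁ᵢ/p₀ᵢ) = 29.3816 + 11.7000 + 10.5682 + 35.0055 + 32.1109 = 118.7661

118.77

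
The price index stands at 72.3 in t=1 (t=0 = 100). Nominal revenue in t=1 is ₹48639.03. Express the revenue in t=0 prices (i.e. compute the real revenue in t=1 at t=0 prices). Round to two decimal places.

67273.90

Real = Nominal ÷ (Index/100) = 48639.03 ÷ (72.3/100)
     = 48639.03 ÷ 0.723 = 67273.9004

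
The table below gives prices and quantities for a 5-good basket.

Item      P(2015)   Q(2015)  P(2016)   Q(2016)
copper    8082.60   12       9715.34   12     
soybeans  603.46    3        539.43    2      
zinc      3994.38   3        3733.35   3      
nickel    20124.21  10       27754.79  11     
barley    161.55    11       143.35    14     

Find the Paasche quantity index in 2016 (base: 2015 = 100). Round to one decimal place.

106.8

Paasche quantity index uses current-period prices as weights.
ΣP(2016)·Q(2016) = 9715.34×12 + 539.43×2 + 3733.35×3 + 27754.79×11 + 143.35×14 = 116584.08 + 1078.86 + 11200.05 + 305302.69 + 2006.9 = 436172.58
ΣP(2016)·Q(2015) = 9715.34×12 + 539.43×3 + 3733.35×3 + 27754.79×10 + 143.35×11 = 116584.08 + 1618.29 + 11200.05 + 277547.9 + 1576.85 = 408527.17
Index = 436172.58 / 408527.17 × 100 = 106.7671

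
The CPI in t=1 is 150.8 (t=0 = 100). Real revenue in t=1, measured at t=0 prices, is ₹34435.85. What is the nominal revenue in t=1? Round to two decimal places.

Nominal = Real × (Index/100) = 34435.85 × (150.8/100)
        = 34435.85 × 1.508 = 51929.2618

51929.26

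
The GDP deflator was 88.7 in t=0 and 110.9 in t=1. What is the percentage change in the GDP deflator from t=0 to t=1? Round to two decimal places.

Change = (110.9 − 88.7) / 88.7 × 100
       = 22.2 / 88.7 × 100 = 25.0282%

25.03%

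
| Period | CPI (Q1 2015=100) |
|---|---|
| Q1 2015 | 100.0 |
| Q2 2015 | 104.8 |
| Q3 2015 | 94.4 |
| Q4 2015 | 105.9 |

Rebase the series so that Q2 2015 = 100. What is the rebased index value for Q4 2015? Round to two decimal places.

101.05

Rebased(Q4 2015) = 105.9 / 104.8 × 100 = 101.0496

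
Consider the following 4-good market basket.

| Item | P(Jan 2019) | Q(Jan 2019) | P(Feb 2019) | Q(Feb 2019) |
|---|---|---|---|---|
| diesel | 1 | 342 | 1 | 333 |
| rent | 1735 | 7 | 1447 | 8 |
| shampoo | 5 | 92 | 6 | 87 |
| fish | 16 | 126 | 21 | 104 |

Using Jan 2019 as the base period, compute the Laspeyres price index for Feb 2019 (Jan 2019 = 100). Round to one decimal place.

Laspeyres price index uses base-period quantities as weights.
ΣP(Feb 2019)·Q(Jan 2019) = 1×342 + 1447×7 + 6×92 + 21×126 = 342 + 10129 + 552 + 2646 = 13669
ΣP(Jan 2019)·Q(Jan 2019) = 1×342 + 1735×7 + 5×92 + 16×126 = 342 + 12145 + 460 + 2016 = 14963
Index = 13669 / 14963 × 100 = 91.3520

91.4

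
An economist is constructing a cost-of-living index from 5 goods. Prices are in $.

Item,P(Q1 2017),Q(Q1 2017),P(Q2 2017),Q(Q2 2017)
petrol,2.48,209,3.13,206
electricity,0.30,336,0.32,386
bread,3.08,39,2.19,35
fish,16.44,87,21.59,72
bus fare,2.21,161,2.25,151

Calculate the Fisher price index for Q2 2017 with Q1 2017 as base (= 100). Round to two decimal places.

Laspeyres component (base-period weights):
ΣP(Q2 2017)Q(Q1 2017) = 3.13×209 + 0.32×336 + 2.19×39 + 21.59×87 + 2.25×161 = 654.17 + 107.52 + 85.41 + 1878.33 + 362.25 = 3087.68
ΣP(Q1 2017)Q(Q1 2017) = 2.48×209 + 0.30×336 + 3.08×39 + 16.44×87 + 2.21×161 = 518.32 + 100.8 + 120.12 + 1430.28 + 355.81 = 2525.33
L = 3087.68 / 2525.33 × 100 = 122.2684
Paasche component (current-period weights):
ΣP(Q2 2017)Q(Q2 2017) = 3.13×206 + 0.32×386 + 2.19×35 + 21.59×72 + 2.25×151 = 644.78 + 123.52 + 76.65 + 1554.48 + 339.75 = 2739.18
ΣP(Q1 2017)Q(Q2 2017) = 2.48×206 + 0.30×386 + 3.08×35 + 16.44×72 + 2.21×151 = 510.88 + 115.8 + 107.8 + 1183.68 + 333.71 = 2251.87
P = 2739.18 / 2251.87 × 100 = 121.6402
Fisher = √(L × P) = √(122.2684 × 121.6402) = 121.9539

121.95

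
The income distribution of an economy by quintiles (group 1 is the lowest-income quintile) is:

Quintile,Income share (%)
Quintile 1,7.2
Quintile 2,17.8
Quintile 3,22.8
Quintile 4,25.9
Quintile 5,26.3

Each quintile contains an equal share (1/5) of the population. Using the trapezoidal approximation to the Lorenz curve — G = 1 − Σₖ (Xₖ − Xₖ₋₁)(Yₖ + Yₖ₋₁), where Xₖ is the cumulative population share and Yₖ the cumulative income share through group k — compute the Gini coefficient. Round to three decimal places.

0.185

Cumulative income shares Yₖ: 0.0720, 0.2500, 0.4780, 0.7370, 1.0000
Σ (Xₖ−Xₖ₋₁)(Yₖ+Yₖ₋₁) = (1/5)(0.0720+0.0000) + (1/5)(0.2500+0.0720) + (1/5)(0.4780+0.2500) + (1/5)(0.7370+0.4780) + (1/5)(1.0000+0.7370)
  = 0.0144 + 0.0644 + 0.1456 + 0.2430 + 0.3474 = 0.8148
G = 1 − 0.8148 = 0.1852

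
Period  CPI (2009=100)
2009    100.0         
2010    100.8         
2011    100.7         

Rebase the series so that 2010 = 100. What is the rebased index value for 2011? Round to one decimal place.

Rebased(2011) = 100.7 / 100.8 × 100 = 99.9008

99.9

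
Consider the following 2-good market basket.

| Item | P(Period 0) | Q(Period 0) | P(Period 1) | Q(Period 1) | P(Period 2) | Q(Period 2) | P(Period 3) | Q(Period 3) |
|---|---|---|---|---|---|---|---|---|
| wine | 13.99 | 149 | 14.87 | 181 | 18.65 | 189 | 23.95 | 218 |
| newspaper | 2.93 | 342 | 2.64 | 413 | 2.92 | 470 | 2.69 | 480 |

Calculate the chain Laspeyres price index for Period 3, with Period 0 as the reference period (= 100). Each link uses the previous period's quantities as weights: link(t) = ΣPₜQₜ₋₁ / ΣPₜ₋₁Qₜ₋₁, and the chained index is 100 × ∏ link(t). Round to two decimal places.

144.74

Link Period 0→Period 1:
ΣP(Period 1)Q(Period 0) = 14.87×149 + 2.64×342 = 2215.63 + 902.88 = 3118.51
ΣP(Period 0)Q(Period 0) = 13.99×149 + 2.93×342 = 2084.51 + 1002.06 = 3086.57
link = 3118.51/3086.57 = 1.010348
Link Period 1→Period 2:
ΣP(Period 2)Q(Period 1) = 18.65×181 + 2.92×413 = 3375.65 + 1205.96 = 4581.61
ΣP(Period 1)Q(Period 1) = 14.87×181 + 2.64×413 = 2691.47 + 1090.32 = 3781.79
link = 4581.61/3781.79 = 1.211492
Link Period 2→Period 3:
ΣP(Period 3)Q(Period 2) = 23.95×189 + 2.69×470 = 4526.55 + 1264.3 = 5790.85
ΣP(Period 2)Q(Period 2) = 18.65×189 + 2.92×470 = 3524.85 + 1372.4 = 4897.25
link = 5790.85/4897.25 = 1.182470
Chained index = 100 × 1.010348 × 1.211492 × 1.182470 = 144.7377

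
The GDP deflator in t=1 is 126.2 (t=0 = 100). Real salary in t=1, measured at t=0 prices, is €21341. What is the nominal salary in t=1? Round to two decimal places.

Nominal = Real × (Index/100) = 21341 × (126.2/100)
        = 21341 × 1.262 = 26932.3420

26932.34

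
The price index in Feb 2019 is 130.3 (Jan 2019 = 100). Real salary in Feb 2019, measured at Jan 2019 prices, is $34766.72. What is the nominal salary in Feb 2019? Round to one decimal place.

45301.0

Nominal = Real × (Index/100) = 34766.72 × (130.3/100)
        = 34766.72 × 1.303 = 45301.0362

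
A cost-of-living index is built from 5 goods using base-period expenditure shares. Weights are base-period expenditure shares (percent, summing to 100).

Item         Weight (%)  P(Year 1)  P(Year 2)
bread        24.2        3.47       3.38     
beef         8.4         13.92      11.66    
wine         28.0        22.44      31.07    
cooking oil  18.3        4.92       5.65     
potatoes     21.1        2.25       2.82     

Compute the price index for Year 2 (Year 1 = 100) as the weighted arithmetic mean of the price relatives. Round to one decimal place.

116.8

bread: 24.2 × (3.38/3.47) = 24.2 × 0.974063 = 23.5723
beef: 8.4 × (11.66/13.92) = 8.4 × 0.837644 = 7.0362
wine: 28.0 × (31.07/22.44) = 28.0 × 1.384581 = 38.7683
cooking oil: 18.3 × (5.65/4.92) = 18.3 × 1.148374 = 21.0152
potatoes: 21.1 × (2.82/2.25) = 21.1 × 1.253333 = 26.4453
Index = Σ wᵢ·(p₁ᵢ/p₀ᵢ) = 23.5723 + 7.0362 + 38.7683 + 21.0152 + 26.4453 = 116.8374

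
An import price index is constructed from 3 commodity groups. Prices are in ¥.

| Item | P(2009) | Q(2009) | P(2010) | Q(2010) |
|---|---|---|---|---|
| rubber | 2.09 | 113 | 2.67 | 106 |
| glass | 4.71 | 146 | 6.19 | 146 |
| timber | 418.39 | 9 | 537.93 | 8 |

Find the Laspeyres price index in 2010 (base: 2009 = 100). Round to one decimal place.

Laspeyres price index uses base-period quantities as weights.
ΣP(2010)·Q(2009) = 2.67×113 + 6.19×146 + 537.93×9 = 301.71 + 903.74 + 4841.37 = 6046.82
ΣP(2009)·Q(2009) = 2.09×113 + 4.71×146 + 418.39×9 = 236.17 + 687.66 + 3765.51 = 4689.34
Index = 6046.82 / 4689.34 × 100 = 128.9482

128.9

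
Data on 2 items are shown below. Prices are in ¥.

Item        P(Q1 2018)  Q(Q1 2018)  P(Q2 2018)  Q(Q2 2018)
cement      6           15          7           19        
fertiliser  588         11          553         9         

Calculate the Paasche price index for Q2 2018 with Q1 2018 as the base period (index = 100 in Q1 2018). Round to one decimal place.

Paasche price index uses current-period quantities as weights.
ΣP(Q2 2018)·Q(Q2 2018) = 7×19 + 553×9 = 133 + 4977 = 5110
ΣP(Q1 2018)·Q(Q2 2018) = 6×19 + 588×9 = 114 + 5292 = 5406
Index = 5110 / 5406 × 100 = 94.5246

94.5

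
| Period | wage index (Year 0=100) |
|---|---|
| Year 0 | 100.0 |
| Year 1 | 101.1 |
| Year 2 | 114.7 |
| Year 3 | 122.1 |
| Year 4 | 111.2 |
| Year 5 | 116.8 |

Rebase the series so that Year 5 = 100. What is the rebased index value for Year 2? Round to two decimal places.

Rebased(Year 2) = 114.7 / 116.8 × 100 = 98.2021

98.20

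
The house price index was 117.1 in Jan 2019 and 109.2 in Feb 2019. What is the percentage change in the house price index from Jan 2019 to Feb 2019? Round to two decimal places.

Change = (109.2 − 117.1) / 117.1 × 100
       = -7.9 / 117.1 × 100 = -6.7464%

-6.75%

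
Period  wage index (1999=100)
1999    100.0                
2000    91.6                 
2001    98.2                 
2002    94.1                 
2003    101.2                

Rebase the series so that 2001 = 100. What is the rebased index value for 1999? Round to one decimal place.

101.8

Rebased(1999) = 100.0 / 98.2 × 100 = 101.8330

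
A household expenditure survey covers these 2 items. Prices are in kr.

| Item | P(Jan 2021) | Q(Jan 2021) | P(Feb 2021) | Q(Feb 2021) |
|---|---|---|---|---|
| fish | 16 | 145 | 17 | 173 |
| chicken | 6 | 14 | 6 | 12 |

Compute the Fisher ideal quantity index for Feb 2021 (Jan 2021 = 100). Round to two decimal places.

118.17

Laspeyres component (base-period weights):
ΣP(Jan 2021)Q(Feb 2021) = 16×173 + 6×12 = 2768 + 72 = 2840
ΣP(Jan 2021)Q(Jan 2021) = 16×145 + 6×14 = 2320 + 84 = 2404
L = 2840 / 2404 × 100 = 118.1364
Paasche component (current-period weights):
ΣP(Feb 2021)Q(Feb 2021) = 17×173 + 6×12 = 2941 + 72 = 3013
ΣP(Feb 2021)Q(Jan 2021) = 17×145 + 6×14 = 2465 + 84 = 2549
P = 3013 / 2549 × 100 = 118.2032
Fisher = √(L × P) = √(118.1364 × 118.2032) = 118.1698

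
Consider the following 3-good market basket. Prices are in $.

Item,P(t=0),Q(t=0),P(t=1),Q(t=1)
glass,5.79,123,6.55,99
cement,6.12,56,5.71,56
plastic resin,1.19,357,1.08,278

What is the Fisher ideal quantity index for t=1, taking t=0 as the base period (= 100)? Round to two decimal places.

Laspeyres component (base-period weights):
ΣP(t=0)Q(t=1) = 5.79×99 + 6.12×56 + 1.19×278 = 573.21 + 342.72 + 330.82 = 1246.75
ΣP(t=0)Q(t=0) = 5.79×123 + 6.12×56 + 1.19×357 = 712.17 + 342.72 + 424.83 = 1479.72
L = 1246.75 / 1479.72 × 100 = 84.2558
Paasche component (current-period weights):
ΣP(t=1)Q(t=1) = 6.55×99 + 5.71×56 + 1.08×278 = 648.45 + 319.76 + 300.24 = 1268.45
ΣP(t=1)Q(t=0) = 6.55×123 + 5.71×56 + 1.08×357 = 805.65 + 319.76 + 385.56 = 1510.97
P = 1268.45 / 1510.97 × 100 = 83.9494
Fisher = √(L × P) = √(84.2558 × 83.9494) = 84.1025

84.10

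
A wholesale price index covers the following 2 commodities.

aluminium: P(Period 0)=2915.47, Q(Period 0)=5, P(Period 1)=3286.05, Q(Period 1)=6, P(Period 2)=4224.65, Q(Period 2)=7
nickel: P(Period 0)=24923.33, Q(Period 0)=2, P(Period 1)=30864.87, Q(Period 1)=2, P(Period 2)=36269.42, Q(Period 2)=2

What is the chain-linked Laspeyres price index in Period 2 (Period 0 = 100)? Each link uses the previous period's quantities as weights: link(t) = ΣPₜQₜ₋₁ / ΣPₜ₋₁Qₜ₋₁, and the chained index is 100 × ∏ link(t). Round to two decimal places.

Link Period 0→Period 1:
ΣP(Period 1)Q(Period 0) = 3286.05×5 + 30864.87×2 = 16430.25 + 61729.74 = 78159.99
ΣP(Period 0)Q(Period 0) = 2915.47×5 + 24923.33×2 = 14577.35 + 49846.66 = 64424.01
link = 78159.99/64424.01 = 1.213212
Link Period 1→Period 2:
ΣP(Period 2)Q(Period 1) = 4224.65×6 + 36269.42×2 = 25347.9 + 72538.84 = 97886.74
ΣP(Period 1)Q(Period 1) = 3286.05×6 + 30864.87×2 = 19716.3 + 61729.74 = 81446.04
link = 97886.74/81446.04 = 1.201860
Chained index = 100 × 1.213212 × 1.201860 = 145.8111

145.81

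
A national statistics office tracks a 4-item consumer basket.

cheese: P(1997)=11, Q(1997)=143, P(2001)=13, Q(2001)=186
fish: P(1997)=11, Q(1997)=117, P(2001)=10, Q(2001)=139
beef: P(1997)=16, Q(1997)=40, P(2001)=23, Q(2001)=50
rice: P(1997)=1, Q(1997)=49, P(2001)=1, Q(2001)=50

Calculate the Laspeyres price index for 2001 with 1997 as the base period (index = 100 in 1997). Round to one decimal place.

Laspeyres price index uses base-period quantities as weights.
ΣP(2001)·Q(1997) = 13×143 + 10×117 + 23×40 + 1×49 = 1859 + 1170 + 920 + 49 = 3998
ΣP(1997)·Q(1997) = 11×143 + 11×117 + 16×40 + 1×49 = 1573 + 1287 + 640 + 49 = 3549
Index = 3998 / 3549 × 100 = 112.6515

112.7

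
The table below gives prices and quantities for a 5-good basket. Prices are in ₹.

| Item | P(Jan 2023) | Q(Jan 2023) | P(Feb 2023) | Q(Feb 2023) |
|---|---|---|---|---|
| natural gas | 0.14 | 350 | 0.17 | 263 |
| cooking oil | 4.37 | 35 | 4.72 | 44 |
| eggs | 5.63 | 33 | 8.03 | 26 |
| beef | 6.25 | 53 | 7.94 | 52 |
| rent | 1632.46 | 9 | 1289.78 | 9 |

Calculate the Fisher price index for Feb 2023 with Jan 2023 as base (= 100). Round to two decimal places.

Laspeyres component (base-period weights):
ΣP(Feb 2023)Q(Jan 2023) = 0.17×350 + 4.72×35 + 8.03×33 + 7.94×53 + 1289.78×9 = 59.5 + 165.2 + 264.99 + 420.82 + 11608.02 = 12518.53
ΣP(Jan 2023)Q(Jan 2023) = 0.14×350 + 4.37×35 + 5.63×33 + 6.25×53 + 1632.46×9 = 49 + 152.95 + 185.79 + 331.25 + 14692.14 = 15411.13
L = 12518.53 / 15411.13 × 100 = 81.2304
Paasche component (current-period weights):
ΣP(Feb 2023)Q(Feb 2023) = 0.17×263 + 4.72×44 + 8.03×26 + 7.94×52 + 1289.78×9 = 44.71 + 207.68 + 208.78 + 412.88 + 11608.02 = 12482.07
ΣP(Jan 2023)Q(Feb 2023) = 0.14×263 + 4.37×44 + 5.63×26 + 6.25×52 + 1632.46×9 = 36.82 + 192.28 + 146.38 + 325 + 14692.14 = 15392.62
P = 12482.07 / 15392.62 × 100 = 81.0913
Fisher = √(L × P) = √(81.2304 × 81.0913) = 81.1608

81.16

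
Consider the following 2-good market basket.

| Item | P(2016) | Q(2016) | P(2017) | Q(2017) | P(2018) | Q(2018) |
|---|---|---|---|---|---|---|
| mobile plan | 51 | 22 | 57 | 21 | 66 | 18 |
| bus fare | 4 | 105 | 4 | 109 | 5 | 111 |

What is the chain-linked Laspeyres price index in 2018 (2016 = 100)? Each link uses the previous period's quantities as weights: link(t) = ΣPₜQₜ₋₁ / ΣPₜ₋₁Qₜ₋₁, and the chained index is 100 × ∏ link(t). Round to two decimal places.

Link 2016→2017:
ΣP(2017)Q(2016) = 57×22 + 4×105 = 1254 + 420 = 1674
ΣP(2016)Q(2016) = 51×22 + 4×105 = 1122 + 420 = 1542
link = 1674/1542 = 1.085603
Link 2017→2018:
ΣP(2018)Q(2017) = 66×21 + 5×109 = 1386 + 545 = 1931
ΣP(2017)Q(2017) = 57×21 + 4×109 = 1197 + 436 = 1633
link = 1931/1633 = 1.182486
Chained index = 100 × 1.085603 × 1.182486 = 128.3711

128.37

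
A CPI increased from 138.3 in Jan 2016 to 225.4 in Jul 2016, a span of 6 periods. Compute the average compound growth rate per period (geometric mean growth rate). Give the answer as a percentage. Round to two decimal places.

8.48%

Growth factor = (225.4/138.3)^(1/6) = (1.629790)^(1/6) = 1.084814
Growth rate = 1.084814 − 1 = 0.084814 = 8.4814%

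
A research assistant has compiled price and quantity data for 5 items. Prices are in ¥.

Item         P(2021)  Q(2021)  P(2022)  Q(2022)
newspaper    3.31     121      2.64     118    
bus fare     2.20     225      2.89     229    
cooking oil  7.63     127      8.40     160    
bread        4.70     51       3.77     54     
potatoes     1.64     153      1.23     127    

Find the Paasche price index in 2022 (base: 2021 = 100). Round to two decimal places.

Paasche price index uses current-period quantities as weights.
ΣP(2022)·Q(2022) = 2.64×118 + 2.89×229 + 8.40×160 + 3.77×54 + 1.23×127 = 311.52 + 661.81 + 1344 + 203.58 + 156.21 = 2677.12
ΣP(2021)·Q(2022) = 3.31×118 + 2.20×229 + 7.63×160 + 4.70×54 + 1.64×127 = 390.58 + 503.8 + 1220.8 + 253.8 + 208.28 = 2577.26
Index = 2677.12 / 2577.26 × 100 = 103.8747

103.87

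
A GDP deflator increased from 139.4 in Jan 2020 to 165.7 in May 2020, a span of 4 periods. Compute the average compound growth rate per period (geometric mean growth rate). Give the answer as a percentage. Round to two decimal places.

4.42%

Growth factor = (165.7/139.4)^(1/4) = (1.188666)^(1/4) = 1.044155
Growth rate = 1.044155 − 1 = 0.044155 = 4.4155%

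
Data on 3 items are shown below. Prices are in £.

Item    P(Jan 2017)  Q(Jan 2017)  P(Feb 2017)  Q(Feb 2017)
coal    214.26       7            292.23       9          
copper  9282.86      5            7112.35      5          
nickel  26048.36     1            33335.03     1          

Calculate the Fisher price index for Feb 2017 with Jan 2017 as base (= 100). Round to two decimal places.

96.03

Laspeyres component (base-period weights):
ΣP(Feb 2017)Q(Jan 2017) = 292.23×7 + 7112.35×5 + 33335.03×1 = 2045.61 + 35561.75 + 33335.03 = 70942.39
ΣP(Jan 2017)Q(Jan 2017) = 214.26×7 + 9282.86×5 + 26048.36×1 = 1499.82 + 46414.3 + 26048.36 = 73962.48
L = 70942.39 / 73962.48 × 100 = 95.9167
Paasche component (current-period weights):
ΣP(Feb 2017)Q(Feb 2017) = 292.23×9 + 7112.35×5 + 33335.03×1 = 2630.07 + 35561.75 + 33335.03 = 71526.85
ΣP(Jan 2017)Q(Feb 2017) = 214.26×9 + 9282.86×5 + 26048.36×1 = 1928.34 + 46414.3 + 26048.36 = 74391
P = 71526.85 / 74391 × 100 = 96.1499
Fisher = √(L × P) = √(95.9167 × 96.1499) = 96.0332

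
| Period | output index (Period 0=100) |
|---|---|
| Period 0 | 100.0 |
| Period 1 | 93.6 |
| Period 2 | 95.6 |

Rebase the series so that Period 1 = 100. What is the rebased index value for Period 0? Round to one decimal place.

Rebased(Period 0) = 100.0 / 93.6 × 100 = 106.8376

106.8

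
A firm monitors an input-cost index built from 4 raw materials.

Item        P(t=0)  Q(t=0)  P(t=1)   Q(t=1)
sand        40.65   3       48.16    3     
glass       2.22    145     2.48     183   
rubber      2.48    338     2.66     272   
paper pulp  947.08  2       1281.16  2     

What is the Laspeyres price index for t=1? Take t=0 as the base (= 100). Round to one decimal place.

Laspeyres price index uses base-period quantities as weights.
ΣP(t=1)·Q(t=0) = 48.16×3 + 2.48×145 + 2.66×338 + 1281.16×2 = 144.48 + 359.6 + 899.08 + 2562.32 = 3965.48
ΣP(t=0)·Q(t=0) = 40.65×3 + 2.22×145 + 2.48×338 + 947.08×2 = 121.95 + 321.9 + 838.24 + 1894.16 = 3176.25
Index = 3965.48 / 3176.25 × 100 = 124.8479

124.8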